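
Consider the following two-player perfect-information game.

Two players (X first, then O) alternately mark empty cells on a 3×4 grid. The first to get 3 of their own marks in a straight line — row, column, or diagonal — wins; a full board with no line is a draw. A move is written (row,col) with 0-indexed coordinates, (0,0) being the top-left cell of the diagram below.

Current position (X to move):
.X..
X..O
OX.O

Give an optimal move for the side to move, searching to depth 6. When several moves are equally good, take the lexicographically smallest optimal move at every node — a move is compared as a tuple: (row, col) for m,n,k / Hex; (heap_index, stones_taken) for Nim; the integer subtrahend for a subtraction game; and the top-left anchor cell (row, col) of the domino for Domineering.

X's best at [.X../X..O/OX.O]: (0,3)

p1 X@[.X../X..O/OX.O]: (0,0)[XX../X..O/OX.O]-1 (0,2)[.XX./X..O/OX.O]-1 (0,3)[.X.X/X..O/OX.O]+1* (1,1)[.X../XX.O/OX.O]+1 (1,2)[.X../X.XO/OX.O]-1 (2,2)[.X../X..O/OXXO]-1
p2 O@[.X.X/X..O/OX.O]: (0,0)[OX.X/X..O/OX.O]-1* (0,2)[.XOX/X..O/OX.O]-1 (1,1)[.X.X/XO.O/OX.O]-1 (1,2)[.X.X/X.OO/OX.O]-1 (2,2)[.X.X/X..O/OXOO]-1
p3 X@[OX.X/X..O/OX.O]: (0,2)[OXXX/X..O/OX.O]+1* (1,1)[OX.X/XX.O/OX.O]+1 (1,2)[OX.X/X.XO/OX.O]+1 (2,2)[OX.X/X..O/OXXO]+1
p4 O@[OXXX/X..O/OX.O] terminal -1; root [.X../X..O/OX.O] d6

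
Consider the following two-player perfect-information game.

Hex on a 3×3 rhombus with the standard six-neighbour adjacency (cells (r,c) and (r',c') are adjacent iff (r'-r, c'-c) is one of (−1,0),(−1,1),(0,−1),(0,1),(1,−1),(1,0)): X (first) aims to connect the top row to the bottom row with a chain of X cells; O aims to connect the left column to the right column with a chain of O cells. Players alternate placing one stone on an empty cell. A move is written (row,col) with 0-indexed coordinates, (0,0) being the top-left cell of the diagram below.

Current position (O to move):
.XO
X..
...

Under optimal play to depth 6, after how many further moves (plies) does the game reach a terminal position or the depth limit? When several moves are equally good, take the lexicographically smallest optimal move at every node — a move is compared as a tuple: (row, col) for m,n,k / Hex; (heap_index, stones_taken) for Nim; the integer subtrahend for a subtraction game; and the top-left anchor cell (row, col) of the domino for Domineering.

PV length from [.XO/X../...]: 3 plies

p1 O@[.XO/X../...]: (0,0)[OXO/X../...]-1 (1,1)[.XO/XO./...]-1 (1,2)[.XO/X.O/...]-1 (2,0)[.XO/X../O..]+1* (2,1)[.XO/X../.O.]-1 (2,2)[.XO/X../..O]-1
p2 X@[.XO/X../O..]: (0,0)[XXO/X../O..]-1* (1,1)[.XO/XX./O..]-1 (1,2)[.XO/X.X/O..]-1 (2,1)[.XO/X../OX.]-1 (2,2)[.XO/X../O.X]-1
p3 O@[XXO/X../O..]: (1,1)[XXO/XO./O..]+1* (1,2)[XXO/X.O/O..]+1 (2,1)[XXO/X../OO.]+1 (2,2)[XXO/X../O.O]+1
p4 X@[XXO/XO./O..] terminal -1; root [.XO/X../...] d6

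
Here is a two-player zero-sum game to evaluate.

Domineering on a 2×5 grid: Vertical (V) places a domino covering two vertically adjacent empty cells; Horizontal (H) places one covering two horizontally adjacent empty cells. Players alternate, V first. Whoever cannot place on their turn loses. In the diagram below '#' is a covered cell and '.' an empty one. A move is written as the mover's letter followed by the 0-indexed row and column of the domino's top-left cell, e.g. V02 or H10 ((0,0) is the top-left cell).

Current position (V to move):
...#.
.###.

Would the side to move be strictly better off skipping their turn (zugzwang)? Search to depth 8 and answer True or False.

[...#./.###.] V move#1: V00:+1/#..#./####.*, V04:-1/...##/.####
[#..#./####.] H move#2: H01:-1/####./####.*
[####./####.] V move#3: V04:+1/#####/#####*
[#####/#####] end (terminal -1, H#4); searched ...#./.###. to 8
pass branch (H moves first from the same position):
  | [...#./.###.] H move#1: H00:-1/##.#./.###.*, H01:-1/.###./.###.
  | [##.#./.###.] V move#2: V04:+1/##.##/.####*
  | [##.##/.####] end (terminal -1, H#3); searched ...#./.###. to 8
V moving scores +1; V passing scores +1

zugzwang(...#./.###., V) = False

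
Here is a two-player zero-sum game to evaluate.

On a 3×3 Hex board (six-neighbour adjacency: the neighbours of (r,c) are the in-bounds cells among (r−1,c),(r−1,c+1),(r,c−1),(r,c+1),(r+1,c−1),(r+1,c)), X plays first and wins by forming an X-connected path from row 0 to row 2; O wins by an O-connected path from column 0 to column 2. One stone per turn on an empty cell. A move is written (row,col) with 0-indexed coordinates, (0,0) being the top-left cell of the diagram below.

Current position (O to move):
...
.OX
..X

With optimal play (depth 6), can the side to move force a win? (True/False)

[.../.OX/..X] O move#1: (0,0):-1/O../.OX/..X, (0,1):-1/.O./.OX/..X, (0,2):+1/..O/.OX/..X*, (1,0):-1/.../OOX/..X, (2,0):-1/.../.OX/O.X, (2,1):-1/.../.OX/.OX
[..O/.OX/..X] X move#2: (0,0):-1/X.O/.OX/..X*, (0,1):-1/.XO/.OX/..X, (1,0):-1/..O/XOX/..X, (2,0):-1/..O/.OX/X.X, (2,1):-1/..O/.OX/.XX
[X.O/.OX/..X] O move#3: (0,1):+1/XOO/.OX/..X*, (1,0):+1/X.O/OOX/..X, (2,0):+1/X.O/.OX/O.X, (2,1):+1/X.O/.OX/.OX
[XOO/.OX/..X] X move#4: (1,0):-1/XOO/XOX/..X*, (2,0):-1/XOO/.OX/X.X, (2,1):-1/XOO/.OX/.XX
[XOO/XOX/..X] O move#5: (2,0):+1/XOO/XOX/O.X*, (2,1):-1/XOO/XOX/.OX
[XOO/XOX/O.X] end (terminal -1, X#6); searched .../.OX/..X to 6

O winning at [.../.OX/..X]: True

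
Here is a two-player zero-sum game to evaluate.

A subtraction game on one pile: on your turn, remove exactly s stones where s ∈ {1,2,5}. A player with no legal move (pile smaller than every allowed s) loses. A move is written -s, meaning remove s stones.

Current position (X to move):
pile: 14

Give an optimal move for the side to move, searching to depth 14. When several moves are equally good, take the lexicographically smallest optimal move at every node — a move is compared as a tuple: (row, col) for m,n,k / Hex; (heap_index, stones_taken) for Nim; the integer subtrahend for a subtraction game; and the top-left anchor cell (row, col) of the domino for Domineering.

ply 1, X at 14 | -1=-1→13; -2=+1→12*; -5=+1→9
ply 2, O at 12 | -1=-1→11*; -2=-1→10; -5=-1→7
ply 3, X at 11 | -1=-1→10; -2=+1→9*; -5=+1→6
ply 4, O at 9 | -1=-1→8*; -2=-1→7; -5=-1→4
ply 5, X at 8 | -1=-1→7; -2=+1→6*; -5=+1→3
ply 6, O at 6 | -1=-1→5*; -2=-1→4; -5=-1→1
ply 7, X at 5 | -1=-1→4; -2=+1→3*; -5=+1→0
ply 8, O at 3 | -1=-1→2*; -2=-1→1
ply 9, X at 2 | -1=-1→1; -2=+1→0*
ply 10: 0 is terminal -1 (O); from 14 depth 14

X's best at [14]: -2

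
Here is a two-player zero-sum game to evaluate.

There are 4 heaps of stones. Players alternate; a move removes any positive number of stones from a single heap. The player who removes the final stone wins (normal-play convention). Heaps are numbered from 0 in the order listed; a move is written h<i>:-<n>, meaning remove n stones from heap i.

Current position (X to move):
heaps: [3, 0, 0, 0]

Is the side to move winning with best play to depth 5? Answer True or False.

X winning at [(3,0,0,0)]: True

ply 1, X at (3,0,0,0) | h0:-1=-1→(2,0,0,0); h0:-2=-1→(1,0,0,0); h0:-3=+1→(0,0,0,0)*
ply 2: (0,0,0,0) is terminal -1 (O); from (3,0,0,0) depth 5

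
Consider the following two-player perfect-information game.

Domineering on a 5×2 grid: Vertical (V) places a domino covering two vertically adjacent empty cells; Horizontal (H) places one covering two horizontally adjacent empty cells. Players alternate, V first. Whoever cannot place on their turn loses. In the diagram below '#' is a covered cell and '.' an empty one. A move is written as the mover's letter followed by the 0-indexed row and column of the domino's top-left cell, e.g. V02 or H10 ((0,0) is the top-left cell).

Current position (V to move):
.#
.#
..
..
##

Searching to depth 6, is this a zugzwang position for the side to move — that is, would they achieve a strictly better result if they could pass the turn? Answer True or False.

[.#/.#/../../##] V move#1: V00:-1/##/##/../../##, V10:-1/.#/##/#./../##, V20:+1/.#/.#/#./#./##*, V21:+1/.#/.#/.#/.#/##
[.#/.#/#./#./##] end (terminal -1, H#2); searched .#/.#/../../## to 6
if V skipped the turn, H would face:
~ [.#/.#/../../##] H move#1: H20:+1/.#/.#/##/../##*, H30:-1/.#/.#/../##/##
~ [.#/.#/##/../##] V move#2: V00:-1/##/##/##/../##*
~ [##/##/##/../##] H move#3: H30:+1/##/##/##/##/##*
~ [##/##/##/##/##] end (terminal -1, V#4); searched .#/.#/../../## to 6
compare (V): move=+1 vs pass=-1

zugzwang(.#/.#/../../##, V) = False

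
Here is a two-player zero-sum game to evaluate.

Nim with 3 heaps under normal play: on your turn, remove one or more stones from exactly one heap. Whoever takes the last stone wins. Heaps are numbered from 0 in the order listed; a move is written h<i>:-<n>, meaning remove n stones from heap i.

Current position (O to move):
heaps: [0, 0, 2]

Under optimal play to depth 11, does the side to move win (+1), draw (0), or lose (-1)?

value((0,0,2), O) = +1

ply 1, O at (0,0,2) | h2:-1=-1→(0,0,1); h2:-2=+1→(0,0,0)*
ply 2: (0,0,0) is terminal -1 (X); from (0,0,2) depth 11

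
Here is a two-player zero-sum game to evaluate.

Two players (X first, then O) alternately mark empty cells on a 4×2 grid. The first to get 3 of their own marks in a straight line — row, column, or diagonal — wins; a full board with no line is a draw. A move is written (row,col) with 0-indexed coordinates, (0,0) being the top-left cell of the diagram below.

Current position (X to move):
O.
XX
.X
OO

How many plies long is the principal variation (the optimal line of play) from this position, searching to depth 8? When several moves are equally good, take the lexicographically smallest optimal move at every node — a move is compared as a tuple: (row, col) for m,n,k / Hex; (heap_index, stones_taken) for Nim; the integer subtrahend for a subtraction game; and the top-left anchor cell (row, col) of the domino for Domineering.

PV length from [O./XX/.X/OO]: 1 ply

[O./XX/.X/OO] X move#1: (0,1):+1/OX/XX/.X/OO*, (2,0):+0/O./XX/XX/OO
[OX/XX/.X/OO] end (terminal -1, O#2); searched O./XX/.X/OO to 8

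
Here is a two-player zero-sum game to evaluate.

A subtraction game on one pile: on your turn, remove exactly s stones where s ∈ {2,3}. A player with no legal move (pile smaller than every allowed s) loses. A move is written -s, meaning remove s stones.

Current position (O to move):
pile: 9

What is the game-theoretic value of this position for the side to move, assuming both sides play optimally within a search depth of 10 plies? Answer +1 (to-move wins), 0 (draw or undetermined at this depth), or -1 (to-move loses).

ply 1, O at 9 | -2=-1→7; -3=+1→6*
ply 2, X at 6 | -2=-1→4*; -3=-1→3
ply 3, O at 4 | -2=-1→2; -3=+1→1*
ply 4: 1 is terminal -1 (X); from 9 depth 10

value(9, O) = +1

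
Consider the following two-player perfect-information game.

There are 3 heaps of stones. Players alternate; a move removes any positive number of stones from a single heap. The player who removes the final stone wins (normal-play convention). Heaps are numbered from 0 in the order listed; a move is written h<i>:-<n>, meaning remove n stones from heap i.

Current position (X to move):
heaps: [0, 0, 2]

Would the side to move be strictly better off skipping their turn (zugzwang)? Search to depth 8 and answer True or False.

ply 1, X at (0,0,2) | h2:-1=-1→(0,0,1); h2:-2=+1→(0,0,0)*
ply 2: (0,0,0) is terminal -1 (O); from (0,0,2) depth 8
if X skipped the turn, O would face:
~ ply 1, O at (0,0,2) | h2:-1=-1→(0,0,1); h2:-2=+1→(0,0,0)*
~ ply 2: (0,0,0) is terminal -1 (X); from (0,0,2) depth 8
compare (X): move=+1 vs pass=-1

zugzwang((0,0,2), X) = False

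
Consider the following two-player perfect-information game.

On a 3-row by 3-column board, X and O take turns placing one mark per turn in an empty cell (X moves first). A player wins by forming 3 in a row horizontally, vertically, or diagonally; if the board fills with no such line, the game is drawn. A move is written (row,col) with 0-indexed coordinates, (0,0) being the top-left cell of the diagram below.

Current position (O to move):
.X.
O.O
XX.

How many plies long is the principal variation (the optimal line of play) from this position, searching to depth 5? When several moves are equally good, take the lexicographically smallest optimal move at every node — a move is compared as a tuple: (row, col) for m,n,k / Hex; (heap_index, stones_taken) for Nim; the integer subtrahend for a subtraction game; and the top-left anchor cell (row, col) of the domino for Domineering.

[.X./O.O/XX.] O move#1: (0,0):-1/OX./O.O/XX., (0,2):-1/.XO/O.O/XX., (1,1):+1/.X./OOO/XX.*, (2,2):-1/.X./O.O/XXO
[.X./OOO/XX.] end (terminal -1, X#2); searched .X./O.O/XX. to 5

PV length from [.X./O.O/XX.]: 1 ply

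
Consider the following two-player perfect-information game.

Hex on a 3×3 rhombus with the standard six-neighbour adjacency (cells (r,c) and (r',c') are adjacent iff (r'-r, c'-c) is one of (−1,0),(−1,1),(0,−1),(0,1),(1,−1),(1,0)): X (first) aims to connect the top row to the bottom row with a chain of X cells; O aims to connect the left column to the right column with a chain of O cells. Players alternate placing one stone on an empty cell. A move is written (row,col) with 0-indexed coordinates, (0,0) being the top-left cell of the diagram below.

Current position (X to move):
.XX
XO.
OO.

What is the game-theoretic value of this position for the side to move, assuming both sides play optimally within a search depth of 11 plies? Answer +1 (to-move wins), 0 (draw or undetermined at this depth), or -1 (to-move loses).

value(.XX/XO./OO., X) = -1

[.XX/XO./OO.] X move#1: (0,0):-1/XXX/XO./OO.*, (1,2):-1/.XX/XOX/OO., (2,2):-1/.XX/XO./OOX
[XXX/XO./OO.] O move#2: (1,2):+1/XXX/XOO/OO.*, (2,2):+1/XXX/XO./OOO
[XXX/XOO/OO.] end (terminal -1, X#3); searched .XX/XO./OO. to 11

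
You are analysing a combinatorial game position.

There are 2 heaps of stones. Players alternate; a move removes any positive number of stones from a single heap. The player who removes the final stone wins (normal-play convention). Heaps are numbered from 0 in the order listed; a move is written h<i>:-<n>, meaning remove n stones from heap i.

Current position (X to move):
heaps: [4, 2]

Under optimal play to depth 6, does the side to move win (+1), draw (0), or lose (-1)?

ply 1, X at (4,2) | h0:-1=-1→(3,2); h0:-2=+1→(2,2)*; h0:-3=-1→(1,2); h0:-4=-1→(0,2); h1:-1=-1→(4,1); h1:-2=-1→(4,0)
ply 2, O at (2,2) | h0:-1=-1→(1,2)*; h0:-2=-1→(0,2); h1:-1=-1→(2,1); h1:-2=-1→(2,0)
ply 3, X at (1,2) | h0:-1=-1→(0,2); h1:-1=+1→(1,1)*; h1:-2=-1→(1,0)
ply 4, O at (1,1) | h0:-1=-1→(0,1)*; h1:-1=-1→(1,0)
ply 5, X at (0,1) | h1:-1=+1→(0,0)*
ply 6: (0,0) is terminal -1 (O); from (4,2) depth 6

value((4,2), X) = +1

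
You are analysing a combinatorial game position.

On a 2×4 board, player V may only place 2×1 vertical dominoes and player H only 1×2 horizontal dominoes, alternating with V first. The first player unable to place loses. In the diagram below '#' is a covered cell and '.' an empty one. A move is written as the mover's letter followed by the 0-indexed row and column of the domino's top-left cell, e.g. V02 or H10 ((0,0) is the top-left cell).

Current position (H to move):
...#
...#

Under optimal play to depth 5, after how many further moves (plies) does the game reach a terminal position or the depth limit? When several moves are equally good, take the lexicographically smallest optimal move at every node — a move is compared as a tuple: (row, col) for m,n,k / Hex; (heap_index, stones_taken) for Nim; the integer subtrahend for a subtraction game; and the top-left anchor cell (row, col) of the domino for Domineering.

PV length from [...#/...#]: 3 plies

[...#/...#] H move#1: H00:+1/##.#/...#*, H01:+1/.###/...#, H10:+1/...#/##.#, H11:+1/...#/.###
[##.#/...#] V move#2: V02:-1/####/..##*
[####/..##] H move#3: H10:+1/####/####*
[####/####] end (terminal -1, V#4); searched ...#/...# to 5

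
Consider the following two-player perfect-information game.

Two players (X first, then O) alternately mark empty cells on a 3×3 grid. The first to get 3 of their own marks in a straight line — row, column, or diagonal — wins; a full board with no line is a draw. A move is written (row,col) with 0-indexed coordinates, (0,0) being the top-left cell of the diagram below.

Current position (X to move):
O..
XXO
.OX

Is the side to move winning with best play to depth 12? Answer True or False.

X winning at [O../XXO/.OX]: False

p1 X@[O../XXO/.OX]: (0,1)[OX./XXO/.OX]+0* (0,2)[O.X/XXO/.OX]+0 (2,0)[O../XXO/XOX]+0
p2 O@[OX./XXO/.OX]: (0,2)[OXO/XXO/.OX]+0* (2,0)[OX./XXO/OOX]+0
p3 X@[OXO/XXO/.OX]: (2,0)[OXO/XXO/XOX]+0*
p4 O@[OXO/XXO/XOX] terminal +0; root [O../XXO/.OX] d12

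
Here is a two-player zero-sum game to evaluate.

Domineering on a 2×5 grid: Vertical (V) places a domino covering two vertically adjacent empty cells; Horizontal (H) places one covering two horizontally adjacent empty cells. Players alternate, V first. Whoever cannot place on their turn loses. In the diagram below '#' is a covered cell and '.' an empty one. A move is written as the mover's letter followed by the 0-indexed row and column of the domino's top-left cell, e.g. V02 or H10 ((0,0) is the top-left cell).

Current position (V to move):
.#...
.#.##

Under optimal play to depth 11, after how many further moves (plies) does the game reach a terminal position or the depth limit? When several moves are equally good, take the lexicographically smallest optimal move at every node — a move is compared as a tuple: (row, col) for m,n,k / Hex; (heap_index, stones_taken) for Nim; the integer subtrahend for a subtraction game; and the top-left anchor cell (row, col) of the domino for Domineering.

PV length from [.#.../.#.##]: 3 plies

[.#.../.#.##] V move#1: V00:-1/##.../##.##, V02:+1/.##../.####*
[.##../.####] H move#2: H03:-1/.####/.####*
[.####/.####] V move#3: V00:+1/#####/#####*
[#####/#####] end (terminal -1, H#4); searched .#.../.#.## to 11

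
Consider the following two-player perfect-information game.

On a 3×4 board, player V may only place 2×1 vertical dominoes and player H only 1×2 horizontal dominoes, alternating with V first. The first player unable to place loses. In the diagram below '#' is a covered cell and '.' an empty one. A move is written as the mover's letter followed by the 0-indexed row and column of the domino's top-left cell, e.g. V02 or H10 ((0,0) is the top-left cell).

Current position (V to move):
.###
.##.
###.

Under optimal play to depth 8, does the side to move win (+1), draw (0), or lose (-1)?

[.###/.##./###.] V move#1: V00:+1/####/###./###.*, V13:+1/.###/.###/####
[####/###./###.] end (terminal -1, H#2); searched .###/.##./###. to 8

value(.###/.##./###., V) = +1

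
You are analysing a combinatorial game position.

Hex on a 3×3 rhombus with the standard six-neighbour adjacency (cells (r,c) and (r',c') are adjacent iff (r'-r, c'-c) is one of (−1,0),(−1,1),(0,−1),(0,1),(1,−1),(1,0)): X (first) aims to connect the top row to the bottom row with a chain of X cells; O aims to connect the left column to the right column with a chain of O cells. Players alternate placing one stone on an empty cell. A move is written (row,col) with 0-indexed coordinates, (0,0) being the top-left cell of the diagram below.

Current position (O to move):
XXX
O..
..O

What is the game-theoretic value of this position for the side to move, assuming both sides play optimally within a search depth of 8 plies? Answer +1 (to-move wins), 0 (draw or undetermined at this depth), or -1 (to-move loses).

ply 1, O at XXX/O../..O | (1,1)=+1→XXX/OO./..O*; (1,2)=-1→XXX/O.O/..O; (2,0)=-1→XXX/O../O.O; (2,1)=+1→XXX/O../.OO
ply 2, X at XXX/OO./..O | (1,2)=-1→XXX/OOX/..O*; (2,0)=-1→XXX/OO./X.O; (2,1)=-1→XXX/OO./.XO
ply 3, O at XXX/OOX/..O | (2,0)=-1→XXX/OOX/O.O; (2,1)=+1→XXX/OOX/.OO*
ply 4: XXX/OOX/.OO is terminal -1 (X); from XXX/O../..O depth 8

value(XXX/O../..O, O) = +1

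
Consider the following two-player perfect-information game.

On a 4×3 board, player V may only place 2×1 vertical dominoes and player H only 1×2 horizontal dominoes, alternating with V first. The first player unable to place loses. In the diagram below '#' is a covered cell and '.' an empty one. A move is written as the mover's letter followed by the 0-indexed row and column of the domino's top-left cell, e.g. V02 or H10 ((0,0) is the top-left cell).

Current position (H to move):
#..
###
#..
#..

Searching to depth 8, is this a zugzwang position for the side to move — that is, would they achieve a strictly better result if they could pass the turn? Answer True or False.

zugzwang(#../###/#../#.., H) = False

[#../###/#../#..] H move#1: H01:-1/###/###/#../#.., H21:+1/#../###/###/#..*, H31:+1/#../###/#../###
[#../###/###/#..] end (terminal -1, V#2); searched #../###/#../#.. to 8
suppose H passes — search the same position with V to move:
pass> [#../###/#../#..] V move#1: V21:+1/#../###/##./##.*, V22:+1/#../###/#.#/#.#
pass> [#../###/##./##.] H move#2: H01:-1/###/###/##./##.*
pass> [###/###/##./##.] V move#3: V22:+1/###/###/###/###*
pass> [###/###/###/###] end (terminal -1, H#4); searched #../###/#../#.. to 8
for H: play +1, pass -1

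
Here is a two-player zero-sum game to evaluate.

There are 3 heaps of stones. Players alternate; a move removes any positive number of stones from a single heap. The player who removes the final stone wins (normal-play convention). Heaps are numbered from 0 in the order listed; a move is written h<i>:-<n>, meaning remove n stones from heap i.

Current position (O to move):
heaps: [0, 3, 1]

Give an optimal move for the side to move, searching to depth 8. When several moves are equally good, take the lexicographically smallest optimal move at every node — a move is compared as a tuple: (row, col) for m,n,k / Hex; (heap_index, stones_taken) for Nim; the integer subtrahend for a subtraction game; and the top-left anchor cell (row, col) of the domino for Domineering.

O's best at [(0,3,1)]: h1:-2

[(0,3,1)] O move#1: h1:-1:-1/(0,2,1), h1:-2:+1/(0,1,1)*, h1:-3:-1/(0,0,1), h2:-1:-1/(0,3,0)
[(0,1,1)] X move#2: h1:-1:-1/(0,0,1)*, h2:-1:-1/(0,1,0)
[(0,0,1)] O move#3: h2:-1:+1/(0,0,0)*
[(0,0,0)] end (terminal -1, X#4); searched (0,3,1) to 8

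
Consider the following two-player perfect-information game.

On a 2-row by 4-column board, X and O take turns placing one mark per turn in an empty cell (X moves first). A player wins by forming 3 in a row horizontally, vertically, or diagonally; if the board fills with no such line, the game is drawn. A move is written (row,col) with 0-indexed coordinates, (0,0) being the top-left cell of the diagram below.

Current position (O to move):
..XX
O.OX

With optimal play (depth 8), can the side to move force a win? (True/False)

[..XX/O.OX] O move#1: (0,0):-1/O.XX/O.OX, (0,1):+0/.OXX/O.OX, (1,1):+1/..XX/OOOX*
[..XX/OOOX] end (terminal -1, X#2); searched ..XX/O.OX to 8

O winning at [..XX/O.OX]: True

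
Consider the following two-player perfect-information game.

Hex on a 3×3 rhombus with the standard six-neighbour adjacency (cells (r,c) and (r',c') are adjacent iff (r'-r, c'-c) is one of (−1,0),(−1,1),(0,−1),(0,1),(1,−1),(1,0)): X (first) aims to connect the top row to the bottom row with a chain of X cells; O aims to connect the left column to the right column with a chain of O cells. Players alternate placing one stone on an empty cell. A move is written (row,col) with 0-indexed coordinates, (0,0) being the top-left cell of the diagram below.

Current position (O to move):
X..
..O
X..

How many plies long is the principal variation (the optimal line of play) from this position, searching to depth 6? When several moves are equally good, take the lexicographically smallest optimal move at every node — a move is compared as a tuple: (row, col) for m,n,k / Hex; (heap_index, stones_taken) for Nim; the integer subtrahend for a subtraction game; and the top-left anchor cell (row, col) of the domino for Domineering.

[X../..O/X..] O move#1: (0,1):-1/XO./..O/X..*, (0,2):-1/X.O/..O/X.., (1,0):-1/X../O.O/X.., (1,1):-1/X../.OO/X.., (2,1):-1/X../..O/XO., (2,2):-1/X../..O/X.O
[XO./..O/X..] X move#2: (0,2):+1/XOX/..O/X..*, (1,0):+1/XO./X.O/X.., (1,1):+1/XO./.XO/X.., (2,1):-1/XO./..O/XX., (2,2):-1/XO./..O/X.X
[XOX/..O/X..] O move#3: (1,0):-1/XOX/O.O/X..*, (1,1):-1/XOX/.OO/X.., (2,1):-1/XOX/..O/XO., (2,2):-1/XOX/..O/X.O
[XOX/O.O/X..] X move#4: (1,1):+1/XOX/OXO/X..*, (2,1):-1/XOX/O.O/XX., (2,2):-1/XOX/O.O/X.X
[XOX/OXO/X..] end (terminal -1, O#5); searched X../..O/X.. to 6

PV length from [X../..O/X..]: 4 plies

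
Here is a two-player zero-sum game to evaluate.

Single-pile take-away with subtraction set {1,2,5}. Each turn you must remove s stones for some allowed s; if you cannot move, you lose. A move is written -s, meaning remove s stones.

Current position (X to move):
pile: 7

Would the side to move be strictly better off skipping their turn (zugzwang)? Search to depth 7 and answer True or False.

[7] X move#1: -1:+1/6*, -2:-1/5, -5:-1/2
[6] O move#2: -1:-1/5*, -2:-1/4, -5:-1/1
[5] X move#3: -1:-1/4, -2:+1/3*, -5:+1/0
[3] O move#4: -1:-1/2*, -2:-1/1
[2] X move#5: -1:-1/1, -2:+1/0*
[0] end (terminal -1, O#6); searched 7 to 7
if X skipped the turn, O would face:
~ [7] O move#1: -1:+1/6*, -2:-1/5, -5:-1/2
~ [6] X move#2: -1:-1/5*, -2:-1/4, -5:-1/1
~ [5] O move#3: -1:-1/4, -2:+1/3*, -5:+1/0
~ [3] X move#4: -1:-1/2*, -2:-1/1
~ [2] O move#5: -1:-1/1, -2:+1/0*
~ [0] end (terminal -1, X#6); searched 7 to 7
compare (X): move=+1 vs pass=-1

zugzwang(7, X) = False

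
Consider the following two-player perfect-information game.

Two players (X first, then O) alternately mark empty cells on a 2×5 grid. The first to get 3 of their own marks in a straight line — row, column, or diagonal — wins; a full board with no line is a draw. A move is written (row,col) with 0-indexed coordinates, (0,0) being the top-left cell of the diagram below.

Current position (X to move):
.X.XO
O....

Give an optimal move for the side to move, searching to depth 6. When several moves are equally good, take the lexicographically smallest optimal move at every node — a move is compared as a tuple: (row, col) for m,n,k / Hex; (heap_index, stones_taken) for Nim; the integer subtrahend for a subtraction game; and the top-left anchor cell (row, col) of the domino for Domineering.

[.X.XO/O....] X move#1: (0,0):+0/XX.XO/O...., (0,2):+1/.XXXO/O....*, (1,1):+0/.X.XO/OX..., (1,2):+1/.X.XO/O.X.., (1,3):+1/.X.XO/O..X., (1,4):+0/.X.XO/O...X
[.XXXO/O....] end (terminal -1, O#2); searched .X.XO/O.... to 6

X's best at [.X.XO/O....]: (0,2)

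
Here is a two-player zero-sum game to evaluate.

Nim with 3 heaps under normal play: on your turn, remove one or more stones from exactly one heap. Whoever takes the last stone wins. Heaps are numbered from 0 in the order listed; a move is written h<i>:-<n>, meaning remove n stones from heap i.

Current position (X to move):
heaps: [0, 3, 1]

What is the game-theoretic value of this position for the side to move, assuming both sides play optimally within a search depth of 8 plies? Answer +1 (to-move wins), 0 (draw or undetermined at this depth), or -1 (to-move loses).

value((0,3,1), X) = +1

ply 1, X at (0,3,1) | h1:-1=-1→(0,2,1); h1:-2=+1→(0,1,1)*; h1:-3=-1→(0,0,1); h2:-1=-1→(0,3,0)
ply 2, O at (0,1,1) | h1:-1=-1→(0,0,1)*; h2:-1=-1→(0,1,0)
ply 3, X at (0,0,1) | h2:-1=+1→(0,0,0)*
ply 4: (0,0,0) is terminal -1 (O); from (0,3,1) depth 8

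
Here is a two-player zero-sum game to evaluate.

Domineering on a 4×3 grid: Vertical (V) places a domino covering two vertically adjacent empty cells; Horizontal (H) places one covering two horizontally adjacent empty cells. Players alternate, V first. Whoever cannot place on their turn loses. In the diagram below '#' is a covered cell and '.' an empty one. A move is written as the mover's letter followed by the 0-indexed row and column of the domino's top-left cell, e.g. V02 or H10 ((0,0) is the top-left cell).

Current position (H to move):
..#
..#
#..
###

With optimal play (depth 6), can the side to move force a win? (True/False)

H winning at [..#/..#/#../###]: True

[..#/..#/#../###] H move#1: H00:-1/###/..#/#../###, H10:+1/..#/###/#../###*, H21:-1/..#/..#/###/###
[..#/###/#../###] end (terminal -1, V#2); searched ..#/..#/#../### to 6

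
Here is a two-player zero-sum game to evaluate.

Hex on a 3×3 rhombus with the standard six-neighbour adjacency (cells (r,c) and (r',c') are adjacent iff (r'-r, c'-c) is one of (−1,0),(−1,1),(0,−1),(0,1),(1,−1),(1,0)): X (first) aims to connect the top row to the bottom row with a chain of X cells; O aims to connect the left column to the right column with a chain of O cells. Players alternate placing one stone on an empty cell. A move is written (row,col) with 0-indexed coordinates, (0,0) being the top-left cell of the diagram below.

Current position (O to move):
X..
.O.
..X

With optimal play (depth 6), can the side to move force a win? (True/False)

p1 O@[X../.O./..X]: (0,1)[XO./.O./..X]+1* (0,2)[X.O/.O./..X]+1 (1,0)[X../OO./..X]+1 (1,2)[X../.OO/..X]+1 (2,0)[X../.O./O.X]+1 (2,1)[X../.O./.OX]+1
p2 X@[XO./.O./..X]: (0,2)[XOX/.O./..X]-1* (1,0)[XO./XO./..X]-1 (1,2)[XO./.OX/..X]-1 (2,0)[XO./.O./X.X]-1 (2,1)[XO./.O./.XX]-1
p3 O@[XOX/.O./..X]: (1,0)[XOX/OO./..X]-1 (1,2)[XOX/.OO/..X]+1* (2,0)[XOX/.O./O.X]-1 (2,1)[XOX/.O./.OX]-1
p4 X@[XOX/.OO/..X]: (1,0)[XOX/XOO/..X]-1* (2,0)[XOX/.OO/X.X]-1 (2,1)[XOX/.OO/.XX]-1
p5 O@[XOX/XOO/..X]: (2,0)[XOX/XOO/O.X]+1* (2,1)[XOX/XOO/.OX]-1
p6 X@[XOX/XOO/O.X] terminal -1; root [X../.O./..X] d6

O winning at [X../.O./..X]: True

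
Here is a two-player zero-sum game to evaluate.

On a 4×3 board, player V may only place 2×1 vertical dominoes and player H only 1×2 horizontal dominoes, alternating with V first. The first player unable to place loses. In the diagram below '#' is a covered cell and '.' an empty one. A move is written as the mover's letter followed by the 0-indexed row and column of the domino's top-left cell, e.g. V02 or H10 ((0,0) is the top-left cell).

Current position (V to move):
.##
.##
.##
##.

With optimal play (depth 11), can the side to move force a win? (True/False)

V winning at [.##/.##/.##/##.]: True

ply 1, V at .##/.##/.##/##. | V00=+1→###/###/.##/##.*; V10=+1→.##/###/###/##.
ply 2: ###/###/.##/##. is terminal -1 (H); from .##/.##/.##/##. depth 11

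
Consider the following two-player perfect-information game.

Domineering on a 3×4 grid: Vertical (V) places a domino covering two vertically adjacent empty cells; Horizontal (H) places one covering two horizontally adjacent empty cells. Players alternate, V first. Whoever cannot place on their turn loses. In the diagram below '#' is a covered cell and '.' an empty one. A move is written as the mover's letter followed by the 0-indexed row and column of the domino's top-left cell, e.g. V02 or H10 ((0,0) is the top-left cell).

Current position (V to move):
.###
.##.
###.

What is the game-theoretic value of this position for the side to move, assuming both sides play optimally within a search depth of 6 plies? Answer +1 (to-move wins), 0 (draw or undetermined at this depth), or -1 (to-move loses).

value(.###/.##./###., V) = +1

ply 1, V at .###/.##./###. | V00=+1→####/###./###.*; V13=+1→.###/.###/####
ply 2: ####/###./###. is terminal -1 (H); from .###/.##./###. depth 6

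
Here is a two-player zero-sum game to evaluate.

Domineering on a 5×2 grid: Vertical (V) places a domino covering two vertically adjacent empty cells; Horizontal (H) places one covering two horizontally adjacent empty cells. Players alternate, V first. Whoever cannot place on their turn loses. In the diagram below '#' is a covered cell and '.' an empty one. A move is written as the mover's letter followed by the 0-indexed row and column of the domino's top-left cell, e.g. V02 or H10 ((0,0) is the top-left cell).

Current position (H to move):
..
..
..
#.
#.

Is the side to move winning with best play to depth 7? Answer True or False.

p1 H@[../../../#./#.]: H00[##/../../#./#.]-1 H10[../##/../#./#.]+1* H20[../../##/#./#.]-1
p2 V@[../##/../#./#.]: V21[../##/.#/##/#.]-1* V31[../##/../##/##]-1
p3 H@[../##/.#/##/#.]: H00[##/##/.#/##/#.]+1*
p4 V@[##/##/.#/##/#.] terminal -1; root [../../../#./#.] d7

H winning at [../../../#./#.]: True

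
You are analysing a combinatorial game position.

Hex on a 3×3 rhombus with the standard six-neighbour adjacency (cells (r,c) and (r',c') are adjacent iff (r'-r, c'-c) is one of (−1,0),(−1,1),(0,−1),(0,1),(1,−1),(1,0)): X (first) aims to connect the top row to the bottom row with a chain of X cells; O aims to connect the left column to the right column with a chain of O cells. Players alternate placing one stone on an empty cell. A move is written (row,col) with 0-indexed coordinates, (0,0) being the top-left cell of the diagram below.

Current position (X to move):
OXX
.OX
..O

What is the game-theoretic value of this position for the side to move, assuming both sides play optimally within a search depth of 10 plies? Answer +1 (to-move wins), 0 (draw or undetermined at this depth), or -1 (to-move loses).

value(OXX/.OX/..O, X) = +1

p1 X@[OXX/.OX/..O]: (1,0)[OXX/XOX/..O]+1* (2,0)[OXX/.OX/X.O]+1 (2,1)[OXX/.OX/.XO]+1
p2 O@[OXX/XOX/..O]: (2,0)[OXX/XOX/O.O]-1* (2,1)[OXX/XOX/.OO]-1
p3 X@[OXX/XOX/O.O]: (2,1)[OXX/XOX/OXO]+1*
p4 O@[OXX/XOX/OXO] terminal -1; root [OXX/.OX/..O] d10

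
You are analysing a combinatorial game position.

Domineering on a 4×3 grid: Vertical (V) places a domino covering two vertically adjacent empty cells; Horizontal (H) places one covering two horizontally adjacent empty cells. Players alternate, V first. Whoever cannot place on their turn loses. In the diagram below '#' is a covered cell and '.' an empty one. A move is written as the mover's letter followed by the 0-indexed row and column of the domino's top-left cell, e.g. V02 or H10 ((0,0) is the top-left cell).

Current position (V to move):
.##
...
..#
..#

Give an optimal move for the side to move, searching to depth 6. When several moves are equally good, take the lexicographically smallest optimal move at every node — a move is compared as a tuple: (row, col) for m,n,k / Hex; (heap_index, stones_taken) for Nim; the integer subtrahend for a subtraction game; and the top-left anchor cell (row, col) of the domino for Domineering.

V's best at [.##/.../..#/..#]: V10

p1 V@[.##/.../..#/..#]: V00[###/#../..#/..#]-1 V10[.##/#../#.#/..#]+1* V11[.##/.#./.##/..#]+1 V20[.##/.../#.#/#.#]+1 V21[.##/.../.##/.##]+1
p2 H@[.##/#../#.#/..#]: H11[.##/###/#.#/..#]-1* H30[.##/#../#.#/###]-1
p3 V@[.##/###/#.#/..#]: V21[.##/###/###/.##]+1*
p4 H@[.##/###/###/.##] terminal -1; root [.##/.../..#/..#] d6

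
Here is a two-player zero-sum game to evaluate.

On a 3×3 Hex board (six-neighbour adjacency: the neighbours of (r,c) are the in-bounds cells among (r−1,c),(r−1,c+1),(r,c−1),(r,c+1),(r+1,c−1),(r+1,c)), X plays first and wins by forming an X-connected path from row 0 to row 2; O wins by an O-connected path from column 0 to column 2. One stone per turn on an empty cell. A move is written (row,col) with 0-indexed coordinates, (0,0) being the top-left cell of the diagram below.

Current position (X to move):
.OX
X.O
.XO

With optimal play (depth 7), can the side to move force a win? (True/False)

X winning at [.OX/X.O/.XO]: True

ply 1, X at .OX/X.O/.XO | (0,0)=+1→XOX/X.O/.XO*; (1,1)=+1→.OX/XXO/.XO; (2,0)=+1→.OX/X.O/XXO
ply 2, O at XOX/X.O/.XO | (1,1)=-1→XOX/XOO/.XO*; (2,0)=-1→XOX/X.O/OXO
ply 3, X at XOX/XOO/.XO | (2,0)=+1→XOX/XOO/XXO*
ply 4: XOX/XOO/XXO is terminal -1 (O); from .OX/X.O/.XO depth 7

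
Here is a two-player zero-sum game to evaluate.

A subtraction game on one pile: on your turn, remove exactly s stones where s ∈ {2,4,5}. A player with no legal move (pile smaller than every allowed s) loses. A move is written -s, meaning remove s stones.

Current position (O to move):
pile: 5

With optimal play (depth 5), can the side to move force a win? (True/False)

O winning at [5]: True

ply 1, O at 5 | -2=-1→3; -4=+1→1*; -5=+1→0
ply 2: 1 is terminal -1 (X); from 5 depth 5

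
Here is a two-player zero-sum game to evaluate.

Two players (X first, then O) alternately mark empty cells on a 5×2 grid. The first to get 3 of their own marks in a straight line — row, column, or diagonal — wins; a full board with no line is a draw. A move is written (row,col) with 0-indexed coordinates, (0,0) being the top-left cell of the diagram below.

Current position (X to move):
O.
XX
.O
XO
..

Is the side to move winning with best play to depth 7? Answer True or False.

X winning at [O./XX/.O/XO/..]: True

p1 X@[O./XX/.O/XO/..]: (0,1)[OX/XX/.O/XO/..]-1 (2,0)[O./XX/XO/XO/..]+1* (4,0)[O./XX/.O/XO/X.]-1 (4,1)[O./XX/.O/XO/.X]+0
p2 O@[O./XX/XO/XO/..] terminal -1; root [O./XX/.O/XO/..] d7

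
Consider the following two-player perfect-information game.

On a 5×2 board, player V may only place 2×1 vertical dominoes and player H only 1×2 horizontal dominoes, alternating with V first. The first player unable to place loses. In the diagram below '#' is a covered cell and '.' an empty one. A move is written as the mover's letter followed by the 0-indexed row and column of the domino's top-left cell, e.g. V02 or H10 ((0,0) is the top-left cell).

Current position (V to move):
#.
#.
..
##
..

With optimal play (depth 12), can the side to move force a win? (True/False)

V winning at [#./#./../##/..]: False

p1 V@[#./#./../##/..]: V01[##/##/../##/..]-1* V11[#./##/.#/##/..]-1
p2 H@[##/##/../##/..]: H20[##/##/##/##/..]+1* H40[##/##/../##/##]+1
p3 V@[##/##/##/##/..] terminal -1; root [#./#./../##/..] d12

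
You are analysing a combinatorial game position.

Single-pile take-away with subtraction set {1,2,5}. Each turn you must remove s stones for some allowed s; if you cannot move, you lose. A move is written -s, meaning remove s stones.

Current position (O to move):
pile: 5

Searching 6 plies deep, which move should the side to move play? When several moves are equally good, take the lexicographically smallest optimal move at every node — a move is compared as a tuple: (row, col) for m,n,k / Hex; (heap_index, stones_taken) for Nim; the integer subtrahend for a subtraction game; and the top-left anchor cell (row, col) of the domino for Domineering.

O's best at [5]: -2

p1 O@[5]: -1[4]-1 -2[3]+1* -5[0]+1
p2 X@[3]: -1[2]-1* -2[1]-1
p3 O@[2]: -1[1]-1 -2[0]+1*
p4 X@[0] terminal -1; root [5] d6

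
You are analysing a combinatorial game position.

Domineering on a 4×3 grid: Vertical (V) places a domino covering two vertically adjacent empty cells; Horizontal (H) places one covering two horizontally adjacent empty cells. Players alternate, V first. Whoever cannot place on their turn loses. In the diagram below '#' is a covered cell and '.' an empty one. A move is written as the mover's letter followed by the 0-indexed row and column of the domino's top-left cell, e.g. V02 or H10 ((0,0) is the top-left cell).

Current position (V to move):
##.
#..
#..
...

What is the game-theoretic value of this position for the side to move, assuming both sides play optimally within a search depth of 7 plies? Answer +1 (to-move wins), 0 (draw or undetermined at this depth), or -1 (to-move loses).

value(##./#../#../..., V) = +1

[##./#../#../...] V move#1: V02:-1/###/#.#/#../..., V11:+1/##./##./##./...*, V12:+1/##./#.#/#.#/..., V21:+1/##./#../##./.#., V22:+1/##./#../#.#/..#
[##./##./##./...] H move#2: H30:-1/##./##./##./##.*, H31:-1/##./##./##./.##
[##./##./##./##.] V move#3: V02:+1/###/###/##./##.*, V12:+1/##./###/###/##., V22:+1/##./##./###/###
[###/###/##./##.] end (terminal -1, H#4); searched ##./#../#../... to 7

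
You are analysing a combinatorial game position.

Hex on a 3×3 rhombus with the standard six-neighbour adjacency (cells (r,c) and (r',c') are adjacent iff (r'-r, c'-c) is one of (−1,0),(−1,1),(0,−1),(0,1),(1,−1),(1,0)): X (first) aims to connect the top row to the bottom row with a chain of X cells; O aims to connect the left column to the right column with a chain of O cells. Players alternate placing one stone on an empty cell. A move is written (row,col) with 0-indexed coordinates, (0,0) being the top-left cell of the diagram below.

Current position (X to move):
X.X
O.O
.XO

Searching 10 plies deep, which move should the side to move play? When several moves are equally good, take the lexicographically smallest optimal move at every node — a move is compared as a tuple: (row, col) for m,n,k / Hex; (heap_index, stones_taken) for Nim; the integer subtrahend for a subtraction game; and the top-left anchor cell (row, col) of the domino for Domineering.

[X.X/O.O/.XO] X move#1: (0,1):-1/XXX/O.O/.XO, (1,1):+1/X.X/OXO/.XO*, (2,0):-1/X.X/O.O/XXO
[X.X/OXO/.XO] end (terminal -1, O#2); searched X.X/O.O/.XO to 10

X's best at [X.X/O.O/.XO]: (1,1)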